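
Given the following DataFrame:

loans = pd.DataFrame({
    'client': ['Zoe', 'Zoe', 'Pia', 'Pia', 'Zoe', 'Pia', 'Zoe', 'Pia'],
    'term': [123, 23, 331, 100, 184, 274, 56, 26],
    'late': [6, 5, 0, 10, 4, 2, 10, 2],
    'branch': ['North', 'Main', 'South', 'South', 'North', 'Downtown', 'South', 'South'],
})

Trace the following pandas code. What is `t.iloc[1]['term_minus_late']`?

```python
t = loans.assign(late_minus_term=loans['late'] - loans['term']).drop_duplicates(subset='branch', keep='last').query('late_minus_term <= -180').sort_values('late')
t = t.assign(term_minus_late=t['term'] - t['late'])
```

180

add column late_minus_term = loans['late'] - loans['term']:
  client  term  late    branch  late_minus_term
0    Zoe   123     6     North             -117
1    Zoe    23     5      Main              -18
2    Pia   331     0     South             -331
3    Pia   100    10     South              -90
4    Zoe   184     4     North             -180
5    Pia   274     2  Downtown             -272
6    Zoe    56    10     South              -46
7    Pia    26     2     South              -24
drop duplicate branch (keep=last):
  client  term  late    branch  late_minus_term
1    Zoe    23     5      Main              -18
4    Zoe   184     4     North             -180
5    Pia   274     2  Downtown             -272
7    Pia    26     2     South              -24
filter rows where late_minus_term <= -180:
  client  term  late    branch  late_minus_term
4    Zoe   184     4     North             -180
5    Pia   274     2  Downtown             -272
sort by late:
  client  term  late    branch  late_minus_term
5    Pia   274     2  Downtown             -272
4    Zoe   184     4     North             -180
add column term_minus_late = t['term'] - t['late']:
  client  term  late    branch  late_minus_term  term_minus_late
5    Pia   274     2  Downtown             -272              272
4    Zoe   184     4     North             -180              180
Taking the value at position 1, column 'term_minus_late' gives 180.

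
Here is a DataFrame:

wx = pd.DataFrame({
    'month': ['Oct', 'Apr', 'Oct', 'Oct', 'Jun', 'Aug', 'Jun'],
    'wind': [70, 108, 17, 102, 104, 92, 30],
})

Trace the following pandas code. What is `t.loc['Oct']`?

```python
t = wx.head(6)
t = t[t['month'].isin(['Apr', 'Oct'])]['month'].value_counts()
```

take first 6 rows:
  month  wind
0   Oct    70
1   Apr   108
2   Oct    17
3   Oct   102
4   Jun   104
5   Aug    92
filter rows where month in ['Apr', 'Oct']:
  month  wind
0   Oct    70
1   Apr   108
2   Oct    17
3   Oct   102
value_counts of month:
month
Oct    3
Apr    1
Name: count, dtype: int64
Reading off the value at index 'Oct', we get 3.

3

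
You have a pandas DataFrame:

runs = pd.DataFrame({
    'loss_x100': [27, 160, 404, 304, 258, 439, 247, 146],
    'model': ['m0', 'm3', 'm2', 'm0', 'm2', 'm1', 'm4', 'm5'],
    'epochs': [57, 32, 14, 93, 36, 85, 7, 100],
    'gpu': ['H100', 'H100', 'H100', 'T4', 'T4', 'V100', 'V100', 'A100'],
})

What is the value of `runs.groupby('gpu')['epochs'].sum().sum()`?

424

group by gpu, sum of epochs:
gpu
A100    100
H100    103
T4      129
V100     92
Name: epochs, dtype: int64
Reading off the sum of the resulting series, we get 424.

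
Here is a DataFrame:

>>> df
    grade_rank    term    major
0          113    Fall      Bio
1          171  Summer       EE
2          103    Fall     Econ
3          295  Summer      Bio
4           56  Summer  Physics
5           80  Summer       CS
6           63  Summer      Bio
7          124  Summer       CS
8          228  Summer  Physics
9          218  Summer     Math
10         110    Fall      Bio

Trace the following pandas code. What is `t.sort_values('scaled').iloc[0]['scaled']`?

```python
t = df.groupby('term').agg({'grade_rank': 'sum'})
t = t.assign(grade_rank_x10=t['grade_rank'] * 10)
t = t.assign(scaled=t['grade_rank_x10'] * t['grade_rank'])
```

1062760

group by term, sum of grade_rank:
        grade_rank
term              
Fall           326
Summer        1235
add column grade_rank_x10 = t['grade_rank'] * 10:
        grade_rank  grade_rank_x10
term                              
Fall           326            3260
Summer        1235           12350
add column scaled = t['grade_rank_x10'] * t['grade_rank']:
        grade_rank  grade_rank_x10    scaled
term                                        
Fall           326            3260   1062760
Summer        1235           12350  15252250
sort by scaled:
        grade_rank  grade_rank_x10    scaled
term                                        
Fall           326            3260   1062760
Summer        1235           12350  15252250
Finally, value at position 0, column 'scaled' = 1062760.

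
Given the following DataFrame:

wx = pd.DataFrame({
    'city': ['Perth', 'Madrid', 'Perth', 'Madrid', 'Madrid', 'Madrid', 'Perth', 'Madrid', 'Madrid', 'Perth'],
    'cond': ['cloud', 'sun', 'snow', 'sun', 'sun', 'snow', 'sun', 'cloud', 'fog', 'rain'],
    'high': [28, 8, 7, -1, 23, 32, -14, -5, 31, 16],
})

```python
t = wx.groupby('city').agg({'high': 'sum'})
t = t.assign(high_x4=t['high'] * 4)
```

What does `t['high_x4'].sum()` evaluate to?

500

group by city, sum of high:
        high
city        
Madrid    88
Perth     37
add column high_x4 = t['high'] * 4:
        high  high_x4
city                 
Madrid    88      352
Perth     37      148
The sum of column 'high_x4' is 500.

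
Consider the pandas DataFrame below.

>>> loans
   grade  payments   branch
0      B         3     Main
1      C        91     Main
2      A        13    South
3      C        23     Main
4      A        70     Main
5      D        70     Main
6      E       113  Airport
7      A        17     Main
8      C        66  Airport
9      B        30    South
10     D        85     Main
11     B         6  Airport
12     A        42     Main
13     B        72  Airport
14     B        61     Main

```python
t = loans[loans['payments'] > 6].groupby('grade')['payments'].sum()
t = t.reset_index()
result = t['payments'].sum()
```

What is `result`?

753

filter rows where payments > 6:
   grade  payments   branch
1      C        91     Main
2      A        13    South
3      C        23     Main
4      A        70     Main
5      D        70     Main
6      E       113  Airport
7      A        17     Main
8      C        66  Airport
9      B        30    South
10     D        85     Main
12     A        42     Main
13     B        72  Airport
14     B        61     Main
group by grade, sum of payments:
grade
A    142
B    163
C    180
D    155
E    113
Name: payments, dtype: int64
reset_index():
  grade  payments
0     A       142
1     B       163
2     C       180
3     D       155
4     E       113
Finally, sum of column 'payments' = 753.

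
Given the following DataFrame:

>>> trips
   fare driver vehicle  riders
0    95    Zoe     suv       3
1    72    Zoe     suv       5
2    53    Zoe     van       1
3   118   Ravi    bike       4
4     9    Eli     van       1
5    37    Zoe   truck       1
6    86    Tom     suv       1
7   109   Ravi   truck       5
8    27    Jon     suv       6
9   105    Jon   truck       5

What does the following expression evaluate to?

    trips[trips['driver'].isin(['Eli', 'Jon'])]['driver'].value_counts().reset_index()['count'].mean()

1.5

filter rows where driver in ['Eli', 'Jon']:
   fare driver vehicle  riders
4     9    Eli     van       1
8    27    Jon     suv       6
9   105    Jon   truck       5
value_counts of driver:
driver
Jon    2
Eli    1
Name: count, dtype: int64
reset_index():
  driver  count
0    Jon      2
1    Eli      1
Reading off the mean of column 'count', we get 1.5.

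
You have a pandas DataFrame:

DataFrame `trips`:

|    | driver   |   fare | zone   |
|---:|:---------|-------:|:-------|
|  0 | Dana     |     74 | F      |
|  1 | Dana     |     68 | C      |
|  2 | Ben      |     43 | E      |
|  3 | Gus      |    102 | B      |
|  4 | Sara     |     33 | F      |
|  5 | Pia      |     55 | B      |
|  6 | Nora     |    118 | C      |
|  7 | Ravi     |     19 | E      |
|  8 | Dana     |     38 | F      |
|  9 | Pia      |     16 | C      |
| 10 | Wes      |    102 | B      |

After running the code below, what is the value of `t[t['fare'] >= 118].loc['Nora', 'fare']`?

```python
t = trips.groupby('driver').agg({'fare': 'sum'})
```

group by driver, sum of fare:
        fare
driver      
Ben       43
Dana     180
Gus      102
Nora     118
Pia       71
Ravi      19
Sara      33
Wes      102
filter rows where fare >= 118:
        fare
driver      
Dana     180
Nora     118

118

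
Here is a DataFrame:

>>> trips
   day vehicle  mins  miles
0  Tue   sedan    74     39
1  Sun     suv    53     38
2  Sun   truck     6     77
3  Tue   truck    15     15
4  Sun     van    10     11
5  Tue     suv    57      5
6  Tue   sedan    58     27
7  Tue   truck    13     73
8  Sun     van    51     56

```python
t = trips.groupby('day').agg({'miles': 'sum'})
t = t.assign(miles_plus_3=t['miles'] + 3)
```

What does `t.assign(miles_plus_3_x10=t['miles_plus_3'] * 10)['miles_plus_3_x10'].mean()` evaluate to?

1735.0

group by day, sum of miles:
     miles
day       
Sun    182
Tue    159
add column miles_plus_3 = t['miles'] + 3:
     miles  miles_plus_3
day                     
Sun    182           185
Tue    159           162
add column miles_plus_3_x10 = t['miles_plus_3'] * 10:
     miles  miles_plus_3  miles_plus_3_x10
day                                       
Sun    182           185              1850
Tue    159           162              1620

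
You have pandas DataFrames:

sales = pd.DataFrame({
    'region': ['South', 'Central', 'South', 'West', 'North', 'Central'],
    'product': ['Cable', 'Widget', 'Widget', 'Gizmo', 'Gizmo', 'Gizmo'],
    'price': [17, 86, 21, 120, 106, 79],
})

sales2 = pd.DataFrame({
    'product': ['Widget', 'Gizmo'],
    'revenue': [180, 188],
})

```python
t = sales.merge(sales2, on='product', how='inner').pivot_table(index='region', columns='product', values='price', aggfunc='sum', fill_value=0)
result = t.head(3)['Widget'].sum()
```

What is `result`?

merge on 'product' (how='inner') → 5 rows:
    region product  price  revenue
0  Central  Widget     86      180
1    South  Widget     21      180
2     West   Gizmo    120      188
3    North   Gizmo    106      188
4  Central   Gizmo     79      188
pivot: rows=region, cols=product, sum(price):
product  Gizmo  Widget
region                
Central     79      86
North      106       0
South        0      21
West       120       0
take first 3 rows:
product  Gizmo  Widget
region                
Central     79      86
North      106       0
South        0      21
Reading off the sum of column 'Widget', we get 107.

107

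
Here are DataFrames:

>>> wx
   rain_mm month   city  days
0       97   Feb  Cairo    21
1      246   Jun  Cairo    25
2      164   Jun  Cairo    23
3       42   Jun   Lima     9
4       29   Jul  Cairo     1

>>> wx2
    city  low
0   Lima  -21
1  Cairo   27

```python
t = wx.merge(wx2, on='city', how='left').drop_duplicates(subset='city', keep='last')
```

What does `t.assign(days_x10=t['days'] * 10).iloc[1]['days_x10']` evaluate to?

merge on 'city' (how='left') → 5 rows:
   rain_mm month   city  days  low
0       97   Feb  Cairo    21   27
1      246   Jun  Cairo    25   27
2      164   Jun  Cairo    23   27
3       42   Jun   Lima     9  -21
4       29   Jul  Cairo     1   27
drop duplicate city (keep=last):
   rain_mm month   city  days  low
3       42   Jun   Lima     9  -21
4       29   Jul  Cairo     1   27
add column days_x10 = t['days'] * 10:
   rain_mm month   city  days  low  days_x10
3       42   Jun   Lima     9  -21        90
4       29   Jul  Cairo     1   27        10
Taking the value at position 1, column 'days_x10' gives 10.

10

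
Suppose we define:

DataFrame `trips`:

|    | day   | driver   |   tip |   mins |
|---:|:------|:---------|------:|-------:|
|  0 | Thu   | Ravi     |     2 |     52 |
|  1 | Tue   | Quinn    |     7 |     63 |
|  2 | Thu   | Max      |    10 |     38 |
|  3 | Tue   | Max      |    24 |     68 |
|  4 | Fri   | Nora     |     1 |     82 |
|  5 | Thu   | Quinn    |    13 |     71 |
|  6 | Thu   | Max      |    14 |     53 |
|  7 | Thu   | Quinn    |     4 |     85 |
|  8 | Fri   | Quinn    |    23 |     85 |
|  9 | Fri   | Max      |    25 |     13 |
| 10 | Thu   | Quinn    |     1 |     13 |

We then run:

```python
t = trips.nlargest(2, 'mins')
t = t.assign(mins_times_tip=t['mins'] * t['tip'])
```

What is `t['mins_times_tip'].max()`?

take 2 rows with largest mins:
   day driver  tip  mins
7  Thu  Quinn    4    85
8  Fri  Quinn   23    85
add column mins_times_tip = t['mins'] * t['tip']:
   day driver  tip  mins  mins_times_tip
7  Thu  Quinn    4    85             340
8  Fri  Quinn   23    85            1955

1955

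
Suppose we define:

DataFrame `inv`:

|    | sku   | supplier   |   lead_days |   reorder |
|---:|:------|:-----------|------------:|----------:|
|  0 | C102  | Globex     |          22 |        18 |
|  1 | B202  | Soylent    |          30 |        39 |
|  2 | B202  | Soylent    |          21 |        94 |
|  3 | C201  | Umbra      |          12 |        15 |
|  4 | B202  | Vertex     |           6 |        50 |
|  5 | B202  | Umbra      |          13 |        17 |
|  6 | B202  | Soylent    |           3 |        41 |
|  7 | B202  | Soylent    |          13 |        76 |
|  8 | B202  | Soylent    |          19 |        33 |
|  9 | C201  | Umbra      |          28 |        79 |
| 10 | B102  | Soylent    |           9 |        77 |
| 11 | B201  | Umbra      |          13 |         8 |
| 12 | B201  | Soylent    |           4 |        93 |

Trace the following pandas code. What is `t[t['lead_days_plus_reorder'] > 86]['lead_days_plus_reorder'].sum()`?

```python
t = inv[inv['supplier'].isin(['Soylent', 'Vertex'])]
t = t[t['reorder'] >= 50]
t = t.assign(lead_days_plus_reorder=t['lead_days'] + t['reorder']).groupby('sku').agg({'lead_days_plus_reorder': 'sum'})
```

357

filter rows where supplier in ['Soylent', 'Vertex']:
     sku supplier  lead_days  reorder
1   B202  Soylent         30       39
2   B202  Soylent         21       94
4   B202   Vertex          6       50
6   B202  Soylent          3       41
7   B202  Soylent         13       76
8   B202  Soylent         19       33
10  B102  Soylent          9       77
12  B201  Soylent          4       93
filter rows where reorder >= 50:
     sku supplier  lead_days  reorder
2   B202  Soylent         21       94
4   B202   Vertex          6       50
7   B202  Soylent         13       76
10  B102  Soylent          9       77
12  B201  Soylent          4       93
add column lead_days_plus_reorder = t['lead_days'] + t['reorder']:
     sku supplier  lead_days  reorder  lead_days_plus_reorder
2   B202  Soylent         21       94                     115
4   B202   Vertex          6       50                      56
7   B202  Soylent         13       76                      89
10  B102  Soylent          9       77                      86
12  B201  Soylent          4       93                      97
group by sku, sum of lead_days_plus_reorder:
      lead_days_plus_reorder
sku                         
B102                      86
B201                      97
B202                     260
filter rows where lead_days_plus_reorder > 86:
      lead_days_plus_reorder
sku                         
B201                      97
B202                     260
Taking the sum of column 'lead_days_plus_reorder' gives 357.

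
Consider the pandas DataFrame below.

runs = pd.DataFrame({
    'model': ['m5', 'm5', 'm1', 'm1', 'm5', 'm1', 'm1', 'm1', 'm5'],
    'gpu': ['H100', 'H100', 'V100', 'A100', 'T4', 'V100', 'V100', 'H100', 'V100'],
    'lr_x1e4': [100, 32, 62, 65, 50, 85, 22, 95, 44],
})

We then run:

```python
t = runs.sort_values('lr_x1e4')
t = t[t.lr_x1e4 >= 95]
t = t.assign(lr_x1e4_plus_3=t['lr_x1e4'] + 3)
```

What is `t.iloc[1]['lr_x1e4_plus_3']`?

103

sort by lr_x1e4:
  model   gpu  lr_x1e4
6    m1  V100       22
1    m5  H100       32
8    m5  V100       44
4    m5    T4       50
2    m1  V100       62
3    m1  A100       65
5    m1  V100       85
7    m1  H100       95
0    m5  H100      100
filter rows where lr_x1e4 >= 95:
  model   gpu  lr_x1e4
7    m1  H100       95
0    m5  H100      100
add column lr_x1e4_plus_3 = t['lr_x1e4'] + 3:
  model   gpu  lr_x1e4  lr_x1e4_plus_3
7    m1  H100       95              98
0    m5  H100      100             103
Finally, value at position 1, column 'lr_x1e4_plus_3' = 103.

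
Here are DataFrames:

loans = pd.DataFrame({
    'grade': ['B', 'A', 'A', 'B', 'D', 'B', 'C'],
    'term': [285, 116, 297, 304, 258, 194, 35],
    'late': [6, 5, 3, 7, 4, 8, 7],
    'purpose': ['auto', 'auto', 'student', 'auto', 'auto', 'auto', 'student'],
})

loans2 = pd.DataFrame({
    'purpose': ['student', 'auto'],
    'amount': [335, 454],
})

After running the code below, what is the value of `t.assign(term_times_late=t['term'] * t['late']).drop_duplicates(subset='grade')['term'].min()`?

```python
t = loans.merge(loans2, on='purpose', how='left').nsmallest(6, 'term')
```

merge on 'purpose' (how='left') → 7 rows:
  grade  term  late  purpose  amount
0     B   285     6     auto     454
1     A   116     5     auto     454
2     A   297     3  student     335
3     B   304     7     auto     454
4     D   258     4     auto     454
5     B   194     8     auto     454
6     C    35     7  student     335
take 6 rows with smallest term:
  grade  term  late  purpose  amount
6     C    35     7  student     335
1     A   116     5     auto     454
5     B   194     8     auto     454
4     D   258     4     auto     454
0     B   285     6     auto     454
2     A   297     3  student     335
add column term_times_late = t['term'] * t['late']:
  grade  term  late  purpose  amount  term_times_late
6     C    35     7  student     335              245
1     A   116     5     auto     454              580
5     B   194     8     auto     454             1552
4     D   258     4     auto     454             1032
0     B   285     6     auto     454             1710
2     A   297     3  student     335              891
drop duplicate grade (keep=first):
  grade  term  late  purpose  amount  term_times_late
6     C    35     7  student     335              245
1     A   116     5     auto     454              580
5     B   194     8     auto     454             1552
4     D   258     4     auto     454             1032

35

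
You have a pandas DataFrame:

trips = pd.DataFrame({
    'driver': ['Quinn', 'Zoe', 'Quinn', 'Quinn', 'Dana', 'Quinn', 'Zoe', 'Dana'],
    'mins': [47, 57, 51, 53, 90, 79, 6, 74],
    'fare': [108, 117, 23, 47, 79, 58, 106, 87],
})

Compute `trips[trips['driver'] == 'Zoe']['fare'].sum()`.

223

filter rows where driver == 'Zoe':
  driver  mins  fare
1    Zoe    57   117
6    Zoe     6   106
Hence 223.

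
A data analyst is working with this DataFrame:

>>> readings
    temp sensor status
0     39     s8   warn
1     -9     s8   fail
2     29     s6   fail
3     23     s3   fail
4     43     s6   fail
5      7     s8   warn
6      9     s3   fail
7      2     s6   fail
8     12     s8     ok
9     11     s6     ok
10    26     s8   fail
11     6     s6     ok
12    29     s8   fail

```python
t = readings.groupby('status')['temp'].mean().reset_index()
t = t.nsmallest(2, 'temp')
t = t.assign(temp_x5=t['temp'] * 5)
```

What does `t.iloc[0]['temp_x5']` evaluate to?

group by status, mean of temp:
status
fail    19.000000
ok       9.666667
warn    23.000000
Name: temp, dtype: float64
reset_index():
  status       temp
0   fail  19.000000
1     ok   9.666667
2   warn  23.000000
take 2 rows with smallest temp:
  status       temp
1     ok   9.666667
0   fail  19.000000
add column temp_x5 = t['temp'] * 5:
  status       temp    temp_x5
1     ok   9.666667  48.333333
0   fail  19.000000  95.000000
The value at position 0, column 'temp_x5' is 48.3333333333.

48.3333333333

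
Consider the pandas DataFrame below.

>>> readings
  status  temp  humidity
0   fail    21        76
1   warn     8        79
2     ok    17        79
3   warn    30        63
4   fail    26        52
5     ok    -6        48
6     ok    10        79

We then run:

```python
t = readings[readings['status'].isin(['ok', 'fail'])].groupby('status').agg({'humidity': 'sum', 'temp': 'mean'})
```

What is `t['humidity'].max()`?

filter rows where status in ['ok', 'fail']:
  status  temp  humidity
0   fail    21        76
2     ok    17        79
4   fail    26        52
5     ok    -6        48
6     ok    10        79
group by status: sum(humidity), mean(temp):
        humidity  temp
status                
fail         128  23.5
ok           206   7.0
Taking the max of column 'humidity' gives 206.

206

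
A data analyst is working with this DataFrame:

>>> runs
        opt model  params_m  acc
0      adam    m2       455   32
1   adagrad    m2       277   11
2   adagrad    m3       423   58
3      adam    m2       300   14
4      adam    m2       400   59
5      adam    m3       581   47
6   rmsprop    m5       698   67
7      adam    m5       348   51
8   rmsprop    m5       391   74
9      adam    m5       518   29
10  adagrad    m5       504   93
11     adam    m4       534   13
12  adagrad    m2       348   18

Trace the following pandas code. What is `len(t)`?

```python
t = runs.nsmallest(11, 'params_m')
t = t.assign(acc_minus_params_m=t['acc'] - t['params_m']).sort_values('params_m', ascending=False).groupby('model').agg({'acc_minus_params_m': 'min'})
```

4

take 11 rows with smallest params_m:
        opt model  params_m  acc
1   adagrad    m2       277   11
3      adam    m2       300   14
7      adam    m5       348   51
12  adagrad    m2       348   18
8   rmsprop    m5       391   74
4      adam    m2       400   59
2   adagrad    m3       423   58
0      adam    m2       455   32
10  adagrad    m5       504   93
9      adam    m5       518   29
11     adam    m4       534   13
add column acc_minus_params_m = t['acc'] - t['params_m']:
        opt model  params_m  acc  acc_minus_params_m
1   adagrad    m2       277   11                -266
3      adam    m2       300   14                -286
7      adam    m5       348   51                -297
12  adagrad    m2       348   18                -330
8   rmsprop    m5       391   74                -317
4      adam    m2       400   59                -341
2   adagrad    m3       423   58                -365
0      adam    m2       455   32                -423
10  adagrad    m5       504   93                -411
9      adam    m5       518   29                -489
11     adam    m4       534   13                -521
sort by params_m descending:
        opt model  params_m  acc  acc_minus_params_m
11     adam    m4       534   13                -521
9      adam    m5       518   29                -489
10  adagrad    m5       504   93                -411
0      adam    m2       455   32                -423
2   adagrad    m3       423   58                -365
4      adam    m2       400   59                -341
8   rmsprop    m5       391   74                -317
7      adam    m5       348   51                -297
12  adagrad    m2       348   18                -330
3      adam    m2       300   14                -286
1   adagrad    m2       277   11                -266
group by model, min of acc_minus_params_m:
       acc_minus_params_m
model                    
m2                   -423
m3                   -365
m4                   -521
m5                   -489
So result = 4.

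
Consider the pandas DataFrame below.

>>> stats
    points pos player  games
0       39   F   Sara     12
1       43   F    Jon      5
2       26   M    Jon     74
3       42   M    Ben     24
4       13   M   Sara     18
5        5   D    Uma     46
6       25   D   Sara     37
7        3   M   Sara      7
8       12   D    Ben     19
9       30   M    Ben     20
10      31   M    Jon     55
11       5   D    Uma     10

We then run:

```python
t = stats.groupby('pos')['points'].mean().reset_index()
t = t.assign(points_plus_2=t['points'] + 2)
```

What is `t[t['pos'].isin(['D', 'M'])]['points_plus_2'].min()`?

13.75

group by pos, mean of points:
pos
D    11.750000
F    41.000000
M    24.166667
Name: points, dtype: float64
reset_index():
  pos     points
0   D  11.750000
1   F  41.000000
2   M  24.166667
add column points_plus_2 = t['points'] + 2:
  pos     points  points_plus_2
0   D  11.750000      13.750000
1   F  41.000000      43.000000
2   M  24.166667      26.166667
filter rows where pos in ['D', 'M']:
  pos     points  points_plus_2
0   D  11.750000      13.750000
2   M  24.166667      26.166667
So min() = 13.75.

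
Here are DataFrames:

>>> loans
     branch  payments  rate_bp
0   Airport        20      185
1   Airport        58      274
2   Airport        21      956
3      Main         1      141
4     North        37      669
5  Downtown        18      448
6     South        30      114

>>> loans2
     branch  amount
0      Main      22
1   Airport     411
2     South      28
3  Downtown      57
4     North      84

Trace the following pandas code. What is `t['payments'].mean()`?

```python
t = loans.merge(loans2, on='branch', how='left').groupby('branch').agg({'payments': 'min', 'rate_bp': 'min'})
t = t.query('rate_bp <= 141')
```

15.5

merge on 'branch' (how='left') → 7 rows:
     branch  payments  rate_bp  amount
0   Airport        20      185     411
1   Airport        58      274     411
2   Airport        21      956     411
3      Main         1      141      22
4     North        37      669      84
5  Downtown        18      448      57
6     South        30      114      28
group by branch: min(payments), min(rate_bp):
          payments  rate_bp
branch                     
Airport         20      185
Downtown        18      448
Main             1      141
North           37      669
South           30      114
filter rows where rate_bp <= 141:
        payments  rate_bp
branch                   
Main           1      141
South         30      114
Taking the mean of column 'payments' gives 15.5.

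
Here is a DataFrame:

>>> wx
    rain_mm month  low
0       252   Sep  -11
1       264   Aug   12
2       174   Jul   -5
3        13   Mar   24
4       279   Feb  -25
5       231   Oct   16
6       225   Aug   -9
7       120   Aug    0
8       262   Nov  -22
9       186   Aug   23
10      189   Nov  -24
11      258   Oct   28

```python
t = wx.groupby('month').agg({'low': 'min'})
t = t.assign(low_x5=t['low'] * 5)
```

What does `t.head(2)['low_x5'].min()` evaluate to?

-125

group by month, min of low:
       low
month     
Aug     -9
Feb    -25
Jul     -5
Mar     24
Nov    -24
Oct     16
Sep    -11
add column low_x5 = t['low'] * 5:
       low  low_x5
month             
Aug     -9     -45
Feb    -25    -125
Jul     -5     -25
Mar     24     120
Nov    -24    -120
Oct     16      80
Sep    -11     -55
take first 2 rows:
       low  low_x5
month             
Aug     -9     -45
Feb    -25    -125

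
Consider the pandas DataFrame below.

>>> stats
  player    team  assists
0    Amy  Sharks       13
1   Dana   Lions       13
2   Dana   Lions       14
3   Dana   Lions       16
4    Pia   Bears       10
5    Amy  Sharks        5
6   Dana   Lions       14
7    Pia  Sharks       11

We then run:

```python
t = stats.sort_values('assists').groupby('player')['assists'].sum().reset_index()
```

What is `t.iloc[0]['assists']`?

sort by assists:
  player    team  assists
5    Amy  Sharks        5
4    Pia   Bears       10
7    Pia  Sharks       11
0    Amy  Sharks       13
1   Dana   Lions       13
2   Dana   Lions       14
6   Dana   Lions       14
3   Dana   Lions       16
group by player, sum of assists:
player
Amy     18
Dana    57
Pia     21
Name: assists, dtype: int64
reset_index():
  player  assists
0    Amy       18
1   Dana       57
2    Pia       21

18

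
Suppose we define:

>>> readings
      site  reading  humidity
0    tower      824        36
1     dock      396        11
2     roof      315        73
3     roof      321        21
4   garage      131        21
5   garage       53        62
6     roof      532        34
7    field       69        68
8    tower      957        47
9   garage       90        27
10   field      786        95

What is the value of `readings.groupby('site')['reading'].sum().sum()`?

4474

group by site, sum of reading:
site
dock       396
field      855
garage     274
roof      1168
tower     1781
Name: reading, dtype: int64
Hence 4474.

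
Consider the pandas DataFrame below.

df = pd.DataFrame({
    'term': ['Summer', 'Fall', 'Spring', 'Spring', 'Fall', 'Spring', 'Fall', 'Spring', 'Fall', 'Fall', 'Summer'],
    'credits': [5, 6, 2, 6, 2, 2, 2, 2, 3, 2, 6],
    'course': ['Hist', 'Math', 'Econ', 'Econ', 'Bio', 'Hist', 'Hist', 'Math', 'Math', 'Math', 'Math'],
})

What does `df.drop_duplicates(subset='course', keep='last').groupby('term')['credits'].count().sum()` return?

4

drop duplicate course (keep=last):
      term  credits course
3   Spring        6   Econ
4     Fall        2    Bio
6     Fall        2   Hist
10  Summer        6   Math
group by term, count of credits:
term
Fall      2
Spring    1
Summer    1
Name: credits, dtype: int64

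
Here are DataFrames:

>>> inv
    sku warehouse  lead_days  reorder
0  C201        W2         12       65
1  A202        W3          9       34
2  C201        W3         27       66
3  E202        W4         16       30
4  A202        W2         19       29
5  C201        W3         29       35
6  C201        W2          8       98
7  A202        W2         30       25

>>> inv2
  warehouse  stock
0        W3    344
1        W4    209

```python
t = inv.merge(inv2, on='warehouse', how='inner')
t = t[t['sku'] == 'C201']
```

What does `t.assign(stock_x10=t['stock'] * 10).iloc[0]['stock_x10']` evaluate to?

merge on 'warehouse' (how='inner') → 4 rows:
    sku warehouse  lead_days  reorder  stock
0  A202        W3          9       34    344
1  C201        W3         27       66    344
2  E202        W4         16       30    209
3  C201        W3         29       35    344
filter rows where sku == 'C201':
    sku warehouse  lead_days  reorder  stock
1  C201        W3         27       66    344
3  C201        W3         29       35    344
add column stock_x10 = t['stock'] * 10:
    sku warehouse  lead_days  reorder  stock  stock_x10
1  C201        W3         27       66    344       3440
3  C201        W3         29       35    344       3440
The value at position 0, column 'stock_x10' is 3440.

3440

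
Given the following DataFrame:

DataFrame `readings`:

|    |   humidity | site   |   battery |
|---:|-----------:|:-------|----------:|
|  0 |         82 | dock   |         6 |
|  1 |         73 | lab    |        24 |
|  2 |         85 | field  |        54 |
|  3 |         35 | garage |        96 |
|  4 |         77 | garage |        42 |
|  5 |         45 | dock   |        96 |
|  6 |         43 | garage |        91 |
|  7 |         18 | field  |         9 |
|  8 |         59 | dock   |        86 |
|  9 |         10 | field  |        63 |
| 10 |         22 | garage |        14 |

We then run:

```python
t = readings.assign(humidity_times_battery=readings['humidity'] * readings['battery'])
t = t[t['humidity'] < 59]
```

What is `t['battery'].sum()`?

369

add column humidity_times_battery = readings['humidity'] * readings['battery']:
    humidity    site  battery  humidity_times_battery
0         82    dock        6                     492
1         73     lab       24                    1752
2         85   field       54                    4590
3         35  garage       96                    3360
4         77  garage       42                    3234
5         45    dock       96                    4320
6         43  garage       91                    3913
7         18   field        9                     162
8         59    dock       86                    5074
9         10   field       63                     630
10        22  garage       14                     308
filter rows where humidity < 59:
    humidity    site  battery  humidity_times_battery
3         35  garage       96                    3360
5         45    dock       96                    4320
6         43  garage       91                    3913
7         18   field        9                     162
9         10   field       63                     630
10        22  garage       14                     308
Taking the sum of column 'battery' gives 369.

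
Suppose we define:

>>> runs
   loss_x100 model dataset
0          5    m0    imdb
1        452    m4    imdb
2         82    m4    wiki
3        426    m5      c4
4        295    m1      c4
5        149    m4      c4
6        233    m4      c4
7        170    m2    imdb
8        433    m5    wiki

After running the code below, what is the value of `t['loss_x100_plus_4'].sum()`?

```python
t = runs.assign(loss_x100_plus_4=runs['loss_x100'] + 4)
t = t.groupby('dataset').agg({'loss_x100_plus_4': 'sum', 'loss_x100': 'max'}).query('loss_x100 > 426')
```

add column loss_x100_plus_4 = runs['loss_x100'] + 4:
   loss_x100 model dataset  loss_x100_plus_4
0          5    m0    imdb                 9
1        452    m4    imdb               456
2         82    m4    wiki                86
3        426    m5      c4               430
4        295    m1      c4               299
5        149    m4      c4               153
6        233    m4      c4               237
7        170    m2    imdb               174
8        433    m5    wiki               437
group by dataset: sum(loss_x100_plus_4), max(loss_x100):
         loss_x100_plus_4  loss_x100
dataset                             
c4                   1119        426
imdb                  639        452
wiki                  523        433
filter rows where loss_x100 > 426:
         loss_x100_plus_4  loss_x100
dataset                             
imdb                  639        452
wiki                  523        433

1162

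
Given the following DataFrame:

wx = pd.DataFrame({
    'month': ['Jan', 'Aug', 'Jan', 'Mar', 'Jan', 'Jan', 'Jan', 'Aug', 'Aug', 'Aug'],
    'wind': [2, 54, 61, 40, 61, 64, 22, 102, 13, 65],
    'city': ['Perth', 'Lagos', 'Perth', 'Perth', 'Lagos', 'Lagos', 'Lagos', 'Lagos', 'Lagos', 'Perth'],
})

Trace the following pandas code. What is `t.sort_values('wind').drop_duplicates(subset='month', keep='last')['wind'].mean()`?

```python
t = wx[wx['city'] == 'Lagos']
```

83.0

filter rows where city == 'Lagos':
  month  wind   city
1   Aug    54  Lagos
4   Jan    61  Lagos
5   Jan    64  Lagos
6   Jan    22  Lagos
7   Aug   102  Lagos
8   Aug    13  Lagos
sort by wind:
  month  wind   city
8   Aug    13  Lagos
6   Jan    22  Lagos
1   Aug    54  Lagos
4   Jan    61  Lagos
5   Jan    64  Lagos
7   Aug   102  Lagos
drop duplicate month (keep=last):
  month  wind   city
5   Jan    64  Lagos
7   Aug   102  Lagos
Reading off the mean of column 'wind', we get 83.0.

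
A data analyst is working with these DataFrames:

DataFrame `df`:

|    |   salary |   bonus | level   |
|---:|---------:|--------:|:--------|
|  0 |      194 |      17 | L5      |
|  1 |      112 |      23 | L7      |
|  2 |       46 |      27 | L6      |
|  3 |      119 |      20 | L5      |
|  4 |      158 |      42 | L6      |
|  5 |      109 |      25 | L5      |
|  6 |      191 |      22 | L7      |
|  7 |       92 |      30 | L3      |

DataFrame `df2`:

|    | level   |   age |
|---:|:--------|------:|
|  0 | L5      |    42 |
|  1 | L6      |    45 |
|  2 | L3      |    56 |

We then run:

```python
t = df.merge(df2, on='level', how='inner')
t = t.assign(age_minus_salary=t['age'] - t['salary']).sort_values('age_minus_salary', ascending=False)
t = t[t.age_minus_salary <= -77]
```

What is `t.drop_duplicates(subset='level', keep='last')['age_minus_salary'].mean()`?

-132.5

merge on 'level' (how='inner') → 6 rows:
   salary  bonus level  age
0     194     17    L5   42
1      46     27    L6   45
2     119     20    L5   42
3     158     42    L6   45
4     109     25    L5   42
5      92     30    L3   56
add column age_minus_salary = t['age'] - t['salary']:
   salary  bonus level  age  age_minus_salary
0     194     17    L5   42              -152
1      46     27    L6   45                -1
2     119     20    L5   42               -77
3     158     42    L6   45              -113
4     109     25    L5   42               -67
5      92     30    L3   56               -36
sort by age_minus_salary descending:
   salary  bonus level  age  age_minus_salary
1      46     27    L6   45                -1
5      92     30    L3   56               -36
4     109     25    L5   42               -67
2     119     20    L5   42               -77
3     158     42    L6   45              -113
0     194     17    L5   42              -152
filter rows where age_minus_salary <= -77:
   salary  bonus level  age  age_minus_salary
2     119     20    L5   42               -77
3     158     42    L6   45              -113
0     194     17    L5   42              -152
drop duplicate level (keep=last):
   salary  bonus level  age  age_minus_salary
3     158     42    L6   45              -113
0     194     17    L5   42              -152
Hence -132.5.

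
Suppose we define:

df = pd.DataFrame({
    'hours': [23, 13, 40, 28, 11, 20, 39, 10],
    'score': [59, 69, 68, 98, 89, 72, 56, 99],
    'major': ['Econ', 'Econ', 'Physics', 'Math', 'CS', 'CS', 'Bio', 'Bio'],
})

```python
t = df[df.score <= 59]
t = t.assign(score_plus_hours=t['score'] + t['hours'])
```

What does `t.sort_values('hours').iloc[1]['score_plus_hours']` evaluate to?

95

filter rows where score <= 59:
   hours  score major
0     23     59  Econ
6     39     56   Bio
add column score_plus_hours = t['score'] + t['hours']:
   hours  score major  score_plus_hours
0     23     59  Econ                82
6     39     56   Bio                95
sort by hours:
   hours  score major  score_plus_hours
0     23     59  Econ                82
6     39     56   Bio                95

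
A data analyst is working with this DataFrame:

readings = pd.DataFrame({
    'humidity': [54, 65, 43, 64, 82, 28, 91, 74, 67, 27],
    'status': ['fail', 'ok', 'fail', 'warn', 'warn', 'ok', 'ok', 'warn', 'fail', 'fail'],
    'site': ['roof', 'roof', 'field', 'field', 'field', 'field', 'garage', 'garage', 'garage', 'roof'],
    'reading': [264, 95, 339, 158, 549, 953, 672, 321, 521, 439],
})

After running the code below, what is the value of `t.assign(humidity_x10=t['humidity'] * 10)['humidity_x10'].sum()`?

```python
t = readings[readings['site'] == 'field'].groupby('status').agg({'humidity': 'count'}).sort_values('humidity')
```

40

filter rows where site == 'field':
   humidity status   site  reading
2        43   fail  field      339
3        64   warn  field      158
4        82   warn  field      549
5        28     ok  field      953
group by status, count of humidity:
        humidity
status          
fail           1
ok             1
warn           2
sort by humidity:
        humidity
status          
fail           1
ok             1
warn           2
add column humidity_x10 = t['humidity'] * 10:
        humidity  humidity_x10
status                        
fail           1            10
ok             1            10
warn           2            20
sum of column 'humidity_x10' → 40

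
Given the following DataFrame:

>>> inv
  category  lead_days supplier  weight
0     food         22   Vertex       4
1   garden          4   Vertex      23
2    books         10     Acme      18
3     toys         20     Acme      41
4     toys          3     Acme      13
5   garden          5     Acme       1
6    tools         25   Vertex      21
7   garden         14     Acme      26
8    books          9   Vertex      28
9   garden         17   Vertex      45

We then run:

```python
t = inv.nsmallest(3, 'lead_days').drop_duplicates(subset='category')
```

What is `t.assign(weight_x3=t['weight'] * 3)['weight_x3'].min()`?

39

take 3 rows with smallest lead_days:
  category  lead_days supplier  weight
4     toys          3     Acme      13
1   garden          4   Vertex      23
5   garden          5     Acme       1
drop duplicate category (keep=first):
  category  lead_days supplier  weight
4     toys          3     Acme      13
1   garden          4   Vertex      23
add column weight_x3 = t['weight'] * 3:
  category  lead_days supplier  weight  weight_x3
4     toys          3     Acme      13         39
1   garden          4   Vertex      23         69
Reading off the min of column 'weight_x3', we get 39.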